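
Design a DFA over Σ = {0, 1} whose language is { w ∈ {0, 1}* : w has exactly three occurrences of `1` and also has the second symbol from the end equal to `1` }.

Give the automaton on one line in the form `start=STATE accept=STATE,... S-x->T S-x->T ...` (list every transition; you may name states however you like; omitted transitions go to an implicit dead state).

Handle the two conditions separately and then intersect. The first has 5 states tracking the count of `1`s, saturating at 4; the second has 7 states tracking the last 2 symbols read. A product state is a pair (one from each), accepting exactly when both do. Minimizing collapses redundant product states.
        0   1  
>  q0   q0  q1 
   q1   q1  q2 
   q2   q3  q4 
   q3   q3  q5 
 * q4   q6  q7 
   q5   q6  q7 
 * q6   q7  q7 
   q7   q7  q7 
(> = start, * = accepting)

start=q0 accept=q4,q6 q0-0->q0 q0-1->q1 q1-0->q1 q1-1->q2 q2-0->q3 q2-1->q4 q3-0->q3 q3-1->q5 q4-0->q6 q4-1->q7 q5-0->q6 q5-1->q7 q6-0->q7 q6-1->q7 q7-0->q7 q7-1->q7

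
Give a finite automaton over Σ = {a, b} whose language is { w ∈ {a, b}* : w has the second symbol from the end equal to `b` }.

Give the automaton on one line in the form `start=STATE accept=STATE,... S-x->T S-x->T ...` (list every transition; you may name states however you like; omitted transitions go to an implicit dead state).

start=q0 accept=q5,q6 q0-a->q1 q0-b->q2 q1-a->q3 q1-b->q4 q2-a->q5 q2-b->q6 q3-a->q3 q3-b->q4 q4-a->q5 q4-b->q6 q5-a->q3 q5-b->q4 q6-a->q5 q6-b->q6

A DFA must remember the last 2 symbols (since which symbol is second-to-last isn't known until the input ends). Use one state per possible window of the last ≤2 symbols; accept from those whose window starts with `b`.
7 states suffice.
        a   b  
>  q0   q1  q2 
   q1   q3  q4 
   q2   q5  q6 
   q3   q3  q4 
   q4   q5  q6 
 * q5   q3  q4 
 * q6   q5  q6 
(> = start, * = accepting)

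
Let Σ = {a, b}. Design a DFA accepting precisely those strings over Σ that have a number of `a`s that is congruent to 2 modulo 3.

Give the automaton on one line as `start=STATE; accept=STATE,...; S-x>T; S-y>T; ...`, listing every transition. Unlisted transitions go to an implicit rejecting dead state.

start=q0; accept=q2; q0-a>q1; q0-b>q0; q1-a>q2; q1-b>q1; q2-a>q0; q2-b>q2

The only thing that matters is how many `a`s have appeared, reduced mod 3. Use one state per residue: q0 for 0, …, q2 for 2. Reading `a` moves to the next residue; anything else stays put. q2 is accepting.
A 3-state machine:
        a   b  
>  q0   q1  q0 
   q1   q2  q1 
 * q2   q0  q2 
(> = start, * = accepting)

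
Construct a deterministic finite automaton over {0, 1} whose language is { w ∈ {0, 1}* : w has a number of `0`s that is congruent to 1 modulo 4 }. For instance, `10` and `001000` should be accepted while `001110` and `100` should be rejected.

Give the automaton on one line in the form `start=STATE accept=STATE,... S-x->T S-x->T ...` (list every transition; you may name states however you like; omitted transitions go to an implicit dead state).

start=q0 accept=q1 q0-0->q1 q0-1->q0 q1-0->q2 q1-1->q1 q2-0->q3 q2-1->q2 q3-0->q0 q3-1->q3

The only thing that matters is how many `0`s have appeared, reduced mod 4. Use one state per residue: q0 for 0, …, q3 for 3. Reading `0` moves to the next residue; anything else stays put. q1 is accepting.
A 4-state machine:
        0   1  
>  q0   q1  q0 
 * q1   q2  q1 
   q2   q3  q2 
   q3   q0  q3 
(> = start, * = accepting)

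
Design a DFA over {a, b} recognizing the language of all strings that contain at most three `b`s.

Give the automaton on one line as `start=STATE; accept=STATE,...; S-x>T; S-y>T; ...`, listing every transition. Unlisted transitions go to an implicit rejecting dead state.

start=q0; accept=q0,q1,q2,q3; q0-a>q0; q0-b>q1; q1-a>q1; q1-b>q2; q2-a>q2; q2-b>q3; q3-a>q3; q3-b>q4; q4-a>q4; q4-b>q4

Only the number of `b`s matters, and only up to 4. Make a chain q0 → q1 → q2 → q3 → q4 advanced by each `b` (with q4 absorbing); every other symbol self-loops. The accepting set is {q0, q1, q2, q3}.
A 5-state machine:
        a   b  
>* q0   q0  q1 
 * q1   q1  q2 
 * q2   q2  q3 
 * q3   q3  q4 
   q4   q4  q4 
(> = start, * = accepting)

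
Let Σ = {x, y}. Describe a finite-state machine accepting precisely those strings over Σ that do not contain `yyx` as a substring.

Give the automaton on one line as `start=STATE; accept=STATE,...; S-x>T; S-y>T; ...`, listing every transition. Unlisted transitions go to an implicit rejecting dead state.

start=q0; accept=q0,q1,q2; q0-x>q0; q0-y>q1; q1-x>q0; q1-y>q2; q2-x>q3; q2-y>q2; q3-x>q3; q3-y>q3

This is the complement of 'contains `yyx`'. Use the same substring-matching states — q0 through q3 holding how much of `yyx` has just been matched — but flip the accepting set: everything except the trap q3 accepts.
        x   y  
>* q0   q0  q1 
 * q1   q0  q2 
 * q2   q3  q2 
   q3   q3  q3 
(> = start, * = accepting)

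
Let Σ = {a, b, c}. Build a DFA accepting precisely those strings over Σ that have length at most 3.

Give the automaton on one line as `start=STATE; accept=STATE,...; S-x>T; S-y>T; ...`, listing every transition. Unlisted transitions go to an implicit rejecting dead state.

start=q0; accept=q0,q1,q2,q3; q0-a>q1; q0-b>q1; q0-c>q1; q1-a>q2; q1-b>q2; q1-c>q2; q2-a>q3; q2-b>q3; q2-c>q3; q3-a>q4; q3-b>q4; q3-c>q4; q4-a>q4; q4-b>q4; q4-c>q4

We only need to distinguish lengths 0, 1, …, 3, and '>3'. Chain q0 → q1 → q2 → q3 → q4 on every symbol, with q4 looping. Accepting states: {q0, q1, q2, q3}.
A 5-state machine:
        a   b   c  
>* q0   q1  q1  q1 
 * q1   q2  q2  q2 
 * q2   q3  q3  q3 
 * q3   q4  q4  q4 
   q4   q4  q4  q4 
(> = start, * = accepting)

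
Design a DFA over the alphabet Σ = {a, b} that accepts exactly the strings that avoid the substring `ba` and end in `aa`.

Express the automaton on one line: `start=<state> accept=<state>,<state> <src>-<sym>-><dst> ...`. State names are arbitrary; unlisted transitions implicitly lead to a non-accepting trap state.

Build one automaton per condition and run them in lockstep. The first has 3 states tracking partial matches of the forbidden pattern `ba`; the second has 3 states tracking how much of the suffix `aa` has currently been matched. A product state is a pair (one from each), accepting exactly when both do. Minimizing collapses redundant product states.
A 4-state machine:
        a   b  
>  S0   S1  S2 
   S1   S3  S2 
   S2   S2  S2 
 * S3   S3  S2 
(> = start, * = accepting)

start=S0 accept=S3 S0-a->S1 S0-b->S2 S1-a->S3 S1-b->S2 S2-a->S2 S2-b->S2 S3-a->S3 S3-b->S2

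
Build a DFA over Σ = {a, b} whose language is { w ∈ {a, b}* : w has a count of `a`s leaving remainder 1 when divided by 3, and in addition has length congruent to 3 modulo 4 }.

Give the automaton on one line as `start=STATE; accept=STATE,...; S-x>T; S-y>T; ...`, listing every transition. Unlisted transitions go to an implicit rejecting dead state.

Handle the two conditions separately and then intersect. One (3 states) tracks the count of `a`s modulo 3; the other (4 states) tracks the input length modulo 4. Each combined state is a pair, one component from each; accept when both components accept.
A 12-state machine:
          a    b  
>  s0     s1   s2 
   s1     s3   s4 
   s2     s4   s5 
   s3     s6   s7 
   s4     s7   s8 
   s5     s8   s6 
   s6     s9   s0 
   s7     s0  s10 
 * s8    s10   s9 
   s9    s11   s1 
   s10    s2  s11 
   s11    s5   s3 
(> = start, * = accepting)

start=s0; accept=s8; s0-a>s1; s0-b>s2; s1-a>s3; s1-b>s4; s2-a>s4; s2-b>s5; s3-a>s6; s3-b>s7; s4-a>s7; s4-b>s8; s5-a>s8; s5-b>s6; s6-a>s9; s6-b>s0; s7-a>s0; s7-b>s10; s8-a>s10; s8-b>s9; s9-a>s11; s9-b>s1; s10-a>s2; s10-b>s11; s11-a>s5; s11-b>s3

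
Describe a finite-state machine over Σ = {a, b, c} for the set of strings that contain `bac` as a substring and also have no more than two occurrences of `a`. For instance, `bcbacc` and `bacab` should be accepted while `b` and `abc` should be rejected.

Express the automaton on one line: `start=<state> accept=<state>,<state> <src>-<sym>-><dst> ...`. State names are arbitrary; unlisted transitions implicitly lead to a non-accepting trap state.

Build one automaton per condition and run them in lockstep. One (4 states) tracks whether and how much of `bac` has been seen; the other (4 states) tracks the count of `a`s, saturating at 3. Each combined state is a pair, one component from each; accept when both components accept.
          a    b    c  
>  S0     S1   S2   S0 
   S1     S3   S4   S1 
   S2     S5   S2   S0 
   S3     S6   S7   S3 
   S4     S8   S4   S1 
   S5     S3   S4   S9 
   S6     S6  S10   S6 
   S7    S11   S7   S3 
   S8     S6   S7  S12 
 * S9    S12   S9   S9 
   S10   S11  S10   S6 
   S11    S6  S10  S13 
 * S12   S13  S12  S12 
   S13   S13  S13  S13 
(> = start, * = accepting)

start=S0 accept=S9,S12 S0-a->S1 S0-b->S2 S0-c->S0 S1-a->S3 S1-b->S4 S1-c->S1 S2-a->S5 S2-b->S2 S2-c->S0 S3-a->S6 S3-b->S7 S3-c->S3 S4-a->S8 S4-b->S4 S4-c->S1 S5-a->S3 S5-b->S4 S5-c->S9 S6-a->S6 S6-b->S10 S6-c->S6 S7-a->S11 S7-b->S7 S7-c->S3 S8-a->S6 S8-b->S7 S8-c->S12 S9-a->S12 S9-b->S9 S9-c->S9 S10-a->S11 S10-b->S10 S10-c->S6 S11-a->S6 S11-b->S10 S11-c->S13 S12-a->S13 S12-b->S12 S12-c->S12 S13-a->S13 S13-b->S13 S13-c->S13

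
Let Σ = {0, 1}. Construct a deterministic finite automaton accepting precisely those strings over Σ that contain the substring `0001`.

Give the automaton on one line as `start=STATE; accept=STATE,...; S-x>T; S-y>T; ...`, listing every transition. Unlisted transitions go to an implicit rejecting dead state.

start=S0; accept=S4; S0-0>S1; S0-1>S0; S1-0>S2; S1-1>S0; S2-0>S3; S2-1>S0; S3-0>S3; S3-1>S4; S4-0>S4; S4-1>S4

Track how much of `0001` has been matched so far: state S0 is no progress, S4 is the absorbing accept state reached once `0001` has occurred. Intermediate states record partial matches; on a mismatch, fall back to the longest reusable overlap.
A 5-state machine:
        0   1  
>  S0   S1  S0 
   S1   S2  S0 
   S2   S3  S0 
   S3   S3  S4 
 * S4   S4  S4 
(> = start, * = accepting)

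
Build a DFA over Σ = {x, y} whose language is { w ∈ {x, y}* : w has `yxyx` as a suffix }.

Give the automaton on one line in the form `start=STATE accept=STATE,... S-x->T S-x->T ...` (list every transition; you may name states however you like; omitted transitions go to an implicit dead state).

start=q0 accept=q4 q0-x->q0 q0-y->q1 q1-x->q2 q1-y->q1 q2-x->q0 q2-y->q3 q3-x->q4 q3-y->q1 q4-x->q0 q4-y->q3

Remember how much of `yxyx` the current input suffix matches. State q0 means no match yet; q1 means the last symbol is `y`; q2 means the last 2 symbols are `yx`; q3 means the last 3 symbols are `yxy`; q4 means the last 4 symbols are `yxyx`. Only q4 accepts. On a mismatch, fall back to the longest proper suffix that is still a prefix of `yxyx`.
5 states suffice.
        x   y  
>  q0   q0  q1 
   q1   q2  q1 
   q2   q0  q3 
   q3   q4  q1 
 * q4   q0  q3 
(> = start, * = accepting)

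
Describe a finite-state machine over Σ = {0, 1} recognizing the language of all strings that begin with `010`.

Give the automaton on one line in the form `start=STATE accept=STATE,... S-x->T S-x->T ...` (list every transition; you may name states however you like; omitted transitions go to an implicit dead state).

start=A accept=D A-0->B A-1->E B-0->E B-1->C C-0->D C-1->E D-0->D D-1->D E-0->E E-1->E

Check the first 3 symbols one by one: A through C record how many have matched `010` so far; any wrong symbol goes to the dead state E. After all 3 match we enter the accepting sink D.
With 5 states:
       0  1 
>  A   B  E 
   B   E  C 
   C   D  E 
 * D   D  D 
   E   E  E 
(> = start, * = accepting)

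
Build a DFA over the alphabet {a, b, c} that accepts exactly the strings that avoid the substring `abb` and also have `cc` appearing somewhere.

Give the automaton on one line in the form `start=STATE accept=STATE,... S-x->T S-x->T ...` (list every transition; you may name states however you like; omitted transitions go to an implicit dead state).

start=q0 accept=q4,q6,q7 q0-a->q1 q0-b->q0 q0-c->q2 q1-a->q1 q1-b->q3 q1-c->q2 q2-a->q1 q2-b->q0 q2-c->q4 q3-a->q1 q3-b->q5 q3-c->q2 q4-a->q6 q4-b->q4 q4-c->q4 q5-a->q5 q5-b->q5 q5-c->q5 q6-a->q6 q6-b->q7 q6-c->q4 q7-a->q6 q7-b->q5 q7-c->q4

Run two small machines in parallel and take their product. The first has 4 states tracking partial matches of the forbidden pattern `abb`; the second has 3 states tracking whether and how much of `cc` has been seen. A product state is a pair (one from each), accepting exactly when both do. Equivalent product states are then merged.
8 states suffice.
        a   b   c  
>  q0   q1  q0  q2 
   q1   q1  q3  q2 
   q2   q1  q0  q4 
   q3   q1  q5  q2 
 * q4   q6  q4  q4 
   q5   q5  q5  q5 
 * q6   q6  q7  q4 
 * q7   q6  q5  q4 
(> = start, * = accepting)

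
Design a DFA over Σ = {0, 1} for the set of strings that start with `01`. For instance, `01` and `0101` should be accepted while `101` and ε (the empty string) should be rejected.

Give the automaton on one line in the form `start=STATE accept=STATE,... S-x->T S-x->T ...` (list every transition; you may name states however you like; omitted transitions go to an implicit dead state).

Walk along `01` while the input agrees: from S0 take `0` to S1, and so on. Any deviation drops to the rejecting sink S3. Once S2 is reached the prefix is confirmed and every continuation is accepted.
A 4-state machine:
        0   1  
>  S0   S1  S3 
   S1   S3  S2 
 * S2   S2  S2 
   S3   S3  S3 
(> = start, * = accepting)

start=S0 accept=S2 S0-0->S1 S0-1->S3 S1-0->S3 S1-1->S2 S2-0->S2 S2-1->S2 S3-0->S3 S3-1->S3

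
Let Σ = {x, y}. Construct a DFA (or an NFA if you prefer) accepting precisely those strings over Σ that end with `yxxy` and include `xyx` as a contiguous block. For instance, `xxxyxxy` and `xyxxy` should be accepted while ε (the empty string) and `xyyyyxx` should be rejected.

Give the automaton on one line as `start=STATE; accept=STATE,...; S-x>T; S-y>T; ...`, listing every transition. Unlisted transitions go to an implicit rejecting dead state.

start=S0; accept=S7; S0-x>S1; S0-y>S0; S1-x>S1; S1-y>S2; S2-x>S3; S2-y>S0; S3-x>S4; S3-y>S5; S4-x>S6; S4-y>S7; S5-x>S3; S5-y>S5; S6-x>S6; S6-y>S5; S7-x>S3; S7-y>S5

Build one automaton per condition and run them in lockstep. One (5 states) tracks how much of the suffix `yxxy` has currently been matched; the other (4 states) tracks whether and how much of `xyx` has been seen. Each combined state is a pair, one component from each; accept when both components accept. After merging equivalent states the machine shrinks.
        x   y  
>  S0   S1  S0 
   S1   S1  S2 
   S2   S3  S0 
   S3   S4  S5 
   S4   S6  S7 
   S5   S3  S5 
   S6   S6  S5 
 * S7   S3  S5 
(> = start, * = accepting)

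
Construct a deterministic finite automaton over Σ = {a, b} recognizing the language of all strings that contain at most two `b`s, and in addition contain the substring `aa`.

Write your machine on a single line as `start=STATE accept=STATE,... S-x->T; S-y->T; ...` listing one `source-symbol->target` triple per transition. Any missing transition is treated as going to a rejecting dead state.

start=q0; accept=q3,q6,q9; q0-a->q1; q0-b->q2; q1-a->q3; q1-b->q2; q2-a->q4; q2-b->q5; q3-a->q3; q3-b->q6; q4-a->q6; q4-b->q5; q5-a->q7; q5-b->q8; q6-a->q6; q6-b->q9; q7-a->q9; q7-b->q8; q8-a->q8; q8-b->q8; q9-a->q9; q9-b->q8

Build one automaton per condition and run them in lockstep. One (4 states) tracks the count of `b`s, saturating at 3; the other (3 states) tracks whether and how much of `aa` has been seen. Each combined state is a pair, one component from each; accept when both components accept. Equivalent product states are then merged.
        a   b  
>  q0   q1  q2 
   q1   q3  q2 
   q2   q4  q5 
 * q3   q3  q6 
   q4   q6  q5 
   q5   q7  q8 
 * q6   q6  q9 
   q7   q9  q8 
   q8   q8  q8 
 * q9   q9  q8 
(> = start, * = accepting)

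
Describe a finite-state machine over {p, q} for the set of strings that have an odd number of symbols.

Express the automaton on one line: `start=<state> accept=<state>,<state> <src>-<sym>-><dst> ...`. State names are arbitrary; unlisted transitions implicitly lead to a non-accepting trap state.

Count input length modulo 2: every symbol advances one step around the cycle A → B → A. Accept at B.
2 states suffice.
       p  q 
>  A   B  B 
 * B   A  A 
(> = start, * = accepting)

start=A accept=B A-p->B A-q->B B-p->A B-q->A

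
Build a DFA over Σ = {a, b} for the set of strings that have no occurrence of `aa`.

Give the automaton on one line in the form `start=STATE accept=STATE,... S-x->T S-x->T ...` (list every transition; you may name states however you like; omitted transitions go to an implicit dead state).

start=q0 accept=q0,q1 q0-a->q1 q0-b->q0 q1-a->q2 q1-b->q0 q2-a->q2 q2-b->q2

Track partial matches of the forbidden pattern `aa`. State q2 is a dead state reached once `aa` has occurred; every other state accepts. q0 means no part of `aa` is currently matched.
A 3-state machine:
        a   b  
>* q0   q1  q0 
 * q1   q2  q0 
   q2   q2  q2 
(> = start, * = accepting)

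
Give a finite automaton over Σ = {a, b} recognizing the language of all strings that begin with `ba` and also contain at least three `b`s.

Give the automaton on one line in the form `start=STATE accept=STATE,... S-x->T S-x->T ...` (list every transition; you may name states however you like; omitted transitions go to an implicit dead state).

Run two small machines in parallel and take their product. One (4 states) tracks whether the input so far still matches the prefix `ba`; the other (5 states) tracks the count of `b`s, saturating at 4. Each combined state is a pair, one component from each; accept when both components accept. Equivalent product states are then merged.
With 6 states:
        a   b  
>  q0   q1  q2 
   q1   q1  q1 
   q2   q3  q1 
   q3   q3  q4 
   q4   q4  q5 
 * q5   q5  q5 
(> = start, * = accepting)

start=q0 accept=q5 q0-a->q1 q0-b->q2 q1-a->q1 q1-b->q1 q2-a->q3 q2-b->q1 q3-a->q3 q3-b->q4 q4-a->q4 q4-b->q5 q5-a->q5 q5-b->q5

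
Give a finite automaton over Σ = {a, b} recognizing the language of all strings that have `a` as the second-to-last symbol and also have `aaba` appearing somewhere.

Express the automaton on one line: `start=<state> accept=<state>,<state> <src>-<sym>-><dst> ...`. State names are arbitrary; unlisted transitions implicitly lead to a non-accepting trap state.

Build one automaton per condition and run them in lockstep. One (7 states) tracks the last 2 symbols read; the other (5 states) tracks whether and how much of `aaba` has been seen. Each combined state is a pair, one component from each; accept when both components accept.
12 states suffice.
          a    b  
>  q0     q1   q2 
   q1     q3   q4 
   q2     q5   q6 
   q3     q3   q7 
   q4     q5   q6 
   q5     q3   q4 
   q6     q5   q6 
   q7     q8   q6 
   q8     q9  q10 
 * q9     q9  q10 
 * q10    q8  q11 
   q11    q8  q11 
(> = start, * = accepting)

start=q0 accept=q9,q10 q0-a->q1 q0-b->q2 q1-a->q3 q1-b->q4 q2-a->q5 q2-b->q6 q3-a->q3 q3-b->q7 q4-a->q5 q4-b->q6 q5-a->q3 q5-b->q4 q6-a->q5 q6-b->q6 q7-a->q8 q7-b->q6 q8-a->q9 q8-b->q10 q9-a->q9 q9-b->q10 q10-a->q8 q10-b->q11 q11-a->q8 q11-b->q11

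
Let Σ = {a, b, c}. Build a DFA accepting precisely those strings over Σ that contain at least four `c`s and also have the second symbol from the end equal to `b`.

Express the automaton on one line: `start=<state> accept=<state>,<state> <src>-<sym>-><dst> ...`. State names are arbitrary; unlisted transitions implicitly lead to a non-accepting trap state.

start=q0 accept=q6,q8 q0-a->q0 q0-b->q0 q0-c->q1 q1-a->q1 q1-b->q1 q1-c->q2 q2-a->q2 q2-b->q2 q2-c->q3 q3-a->q3 q3-b->q4 q3-c->q5 q4-a->q3 q4-b->q4 q4-c->q6 q5-a->q5 q5-b->q7 q5-c->q5 q6-a->q5 q6-b->q7 q6-c->q5 q7-a->q6 q7-b->q8 q7-c->q6 q8-a->q6 q8-b->q8 q8-c->q6

Handle the two conditions separately and then intersect. One (6 states) tracks the count of `c`s, saturating at 5; the other (13 states) tracks the last 2 symbols read. Each combined state is a pair, one component from each; accept when both components accept. After merging equivalent states the machine shrinks.
With 9 states:
        a   b   c  
>  q0   q0  q0  q1 
   q1   q1  q1  q2 
   q2   q2  q2  q3 
   q3   q3  q4  q5 
   q4   q3  q4  q6 
   q5   q5  q7  q5 
 * q6   q5  q7  q5 
   q7   q6  q8  q6 
 * q8   q6  q8  q6 
(> = start, * = accepting)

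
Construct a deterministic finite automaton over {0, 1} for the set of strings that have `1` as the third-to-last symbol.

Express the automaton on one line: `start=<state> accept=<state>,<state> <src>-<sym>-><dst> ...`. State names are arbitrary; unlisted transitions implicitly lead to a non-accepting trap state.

Because acceptance depends on a position counted from the end, the machine has to buffer the most recent 3 symbols. Make each state the string of the last up-to-3 symbols read; on input `x` shift the window left and append `x`. Accept when the buffered window has length 3 and begins with `1`.
          0    1  
>  q0     q1   q2 
   q1     q3   q4 
   q2     q5   q6 
   q3     q7   q8 
   q4     q9  q10 
   q5    q11  q12 
   q6    q13  q14 
   q7     q7   q8 
   q8     q9  q10 
   q9    q11  q12 
   q10   q13  q14 
 * q11    q7   q8 
 * q12    q9  q10 
 * q13   q11  q12 
 * q14   q13  q14 
(> = start, * = accepting)

start=q0 accept=q11,q12,q13,q14 q0-0->q1 q0-1->q2 q1-0->q3 q1-1->q4 q2-0->q5 q2-1->q6 q3-0->q7 q3-1->q8 q4-0->q9 q4-1->q10 q5-0->q11 q5-1->q12 q6-0->q13 q6-1->q14 q7-0->q7 q7-1->q8 q8-0->q9 q8-1->q10 q9-0->q11 q9-1->q12 q10-0->q13 q10-1->q14 q11-0->q7 q11-1->q8 q12-0->q9 q12-1->q10 q13-0->q11 q13-1->q12 q14-0->q13 q14-1->q14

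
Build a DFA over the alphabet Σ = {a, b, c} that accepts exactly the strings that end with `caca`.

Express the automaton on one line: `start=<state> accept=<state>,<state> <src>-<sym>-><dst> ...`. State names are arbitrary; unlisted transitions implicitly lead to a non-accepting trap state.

start=q0 accept=q4 q0-a->q0 q0-b->q0 q0-c->q1 q1-a->q2 q1-b->q0 q1-c->q1 q2-a->q0 q2-b->q0 q2-c->q3 q3-a->q4 q3-b->q0 q3-c->q1 q4-a->q0 q4-b->q0 q4-c->q3

Let each state record the length of the longest suffix of the input read so far that is also a prefix of `caca`. q1 means the last symbol is `c`; q2 means the last 2 symbols are `ca`; q3 means the last 3 symbols are `cac`; q4 means the last 4 symbols are `caca`. Accept only at q4, where the string currently ends in `caca`.
With 5 states:
        a   b   c  
>  q0   q0  q0  q1 
   q1   q2  q0  q1 
   q2   q0  q0  q3 
   q3   q4  q0  q1 
 * q4   q0  q0  q3 
(> = start, * = accepting)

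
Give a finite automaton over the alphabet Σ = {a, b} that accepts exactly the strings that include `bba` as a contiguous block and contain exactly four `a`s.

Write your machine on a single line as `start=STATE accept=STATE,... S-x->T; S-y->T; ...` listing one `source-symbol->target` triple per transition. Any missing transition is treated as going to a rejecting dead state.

Build one automaton per condition and run them in lockstep. One (4 states) tracks whether and how much of `bba` has been seen; the other (6 states) tracks the count of `a`s, saturating at 5. Each combined state is a pair, one component from each; accept when both components accept. Minimizing collapses redundant product states.
          a    b  
>  s0     s1   s2 
   s1     s3   s4 
   s2     s1   s5 
   s3     s6   s7 
   s4     s3   s8 
   s5     s8   s5 
   s6     s9  s10 
   s7     s6  s11 
   s8    s11   s8 
   s9     s9   s9 
   s10    s9  s12 
   s11   s12  s11 
   s12   s13  s12 
 * s13    s9  s13 
(> = start, * = accepting)

start=s0; accept=s13; s0-a->s1; s0-b->s2; s1-a->s3; s1-b->s4; s2-a->s1; s2-b->s5; s3-a->s6; s3-b->s7; s4-a->s3; s4-b->s8; s5-a->s8; s5-b->s5; s6-a->s9; s6-b->s10; s7-a->s6; s7-b->s11; s8-a->s11; s8-b->s8; s9-a->s9; s9-b->s9; s10-a->s9; s10-b->s12; s11-a->s12; s11-b->s11; s12-a->s13; s12-b->s12; s13-a->s9; s13-b->s13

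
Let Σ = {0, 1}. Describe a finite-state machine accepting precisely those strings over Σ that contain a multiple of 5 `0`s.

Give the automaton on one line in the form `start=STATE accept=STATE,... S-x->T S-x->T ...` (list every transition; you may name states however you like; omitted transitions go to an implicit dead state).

start=A accept=A A-0->B A-1->A B-0->C B-1->B C-0->D C-1->C D-0->E D-1->D E-0->A E-1->E

Keep the running count of `0`s modulo 5: each `0` advances along the cycle A → B → C → D → E → A while other symbols loop. Accept at A.
5 states suffice.
       0  1 
>* A   B  A 
   B   C  B 
   C   D  C 
   D   E  D 
   E   A  E 
(> = start, * = accepting)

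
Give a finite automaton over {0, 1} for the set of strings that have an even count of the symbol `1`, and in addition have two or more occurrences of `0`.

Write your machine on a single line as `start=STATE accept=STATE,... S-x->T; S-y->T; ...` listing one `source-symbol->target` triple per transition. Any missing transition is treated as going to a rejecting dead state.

start=q0; accept=q3; q0-0->q1; q0-1->q2; q1-0->q3; q1-1->q4; q2-0->q4; q2-1->q0; q3-0->q3; q3-1->q5; q4-0->q5; q4-1->q1; q5-0->q5; q5-1->q3

Build one automaton per condition and run them in lockstep. The first has 2 states tracking the count of `1`s modulo 2; the second has 4 states tracking the count of `0`s, saturating at 3. A product state is a pair (one from each), accepting exactly when both do. Equivalent product states are then merged.
A 6-state machine:
        0   1  
>  q0   q1  q2 
   q1   q3  q4 
   q2   q4  q0 
 * q3   q3  q5 
   q4   q5  q1 
   q5   q5  q3 
(> = start, * = accepting)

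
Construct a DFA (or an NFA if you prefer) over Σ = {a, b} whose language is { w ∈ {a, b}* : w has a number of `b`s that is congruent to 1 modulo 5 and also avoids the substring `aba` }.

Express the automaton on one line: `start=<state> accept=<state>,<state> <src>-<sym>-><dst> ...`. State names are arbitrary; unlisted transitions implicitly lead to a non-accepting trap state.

start=S0 accept=S2,S3,S4 S0-a->S1 S0-b->S2 S1-a->S1 S1-b->S3 S2-a->S4 S2-b->S5 S3-a->S6 S3-b->S5 S4-a->S4 S4-b->S7 S5-a->S8 S5-b->S9 S6-a->S6 S6-b->S10 S7-a->S10 S7-b->S9 S8-a->S8 S8-b->S11 S9-a->S12 S9-b->S13 S10-a->S10 S10-b->S14 S11-a->S14 S11-b->S13 S12-a->S12 S12-b->S15 S13-a->S16 S13-b->S0 S14-a->S14 S14-b->S17 S15-a->S17 S15-b->S0 S16-a->S16 S16-b->S18 S17-a->S17 S17-b->S19 S18-a->S19 S18-b->S2 S19-a->S19 S19-b->S6

Run two small machines in parallel and take their product. The first has 5 states tracking the count of `b`s modulo 5; the second has 4 states tracking partial matches of the forbidden pattern `aba`. A product state is a pair (one from each), accepting exactly when both do.
          a    b  
>  S0     S1   S2 
   S1     S1   S3 
 * S2     S4   S5 
 * S3     S6   S5 
 * S4     S4   S7 
   S5     S8   S9 
   S6     S6  S10 
   S7    S10   S9 
   S8     S8  S11 
   S9    S12  S13 
   S10   S10  S14 
   S11   S14  S13 
   S12   S12  S15 
   S13   S16   S0 
   S14   S14  S17 
   S15   S17   S0 
   S16   S16  S18 
   S17   S17  S19 
   S18   S19   S2 
   S19   S19   S6 
(> = start, * = accepting)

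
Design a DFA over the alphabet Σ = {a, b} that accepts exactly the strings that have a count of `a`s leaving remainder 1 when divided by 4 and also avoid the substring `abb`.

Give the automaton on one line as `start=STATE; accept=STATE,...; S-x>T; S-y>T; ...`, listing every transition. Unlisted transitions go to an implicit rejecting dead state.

Handle the two conditions separately and then intersect. One (4 states) tracks the count of `a`s modulo 4; the other (4 states) tracks partial matches of the forbidden pattern `abb`. Each combined state is a pair, one component from each; accept when both components accept.
13 states suffice.
          a    b  
>  s0     s1   s0 
 * s1     s2   s3 
   s2     s4   s5 
 * s3     s2   s6 
   s4     s7   s8 
   s5     s4   s9 
   s6     s9   s6 
   s7     s1  s10 
   s8     s7  s11 
   s9    s11   s9 
   s10    s1  s12 
   s11   s12  s11 
   s12    s6  s12 
(> = start, * = accepting)

start=s0; accept=s1,s3; s0-a>s1; s0-b>s0; s1-a>s2; s1-b>s3; s2-a>s4; s2-b>s5; s3-a>s2; s3-b>s6; s4-a>s7; s4-b>s8; s5-a>s4; s5-b>s9; s6-a>s9; s6-b>s6; s7-a>s1; s7-b>s10; s8-a>s7; s8-b>s11; s9-a>s11; s9-b>s9; s10-a>s1; s10-b>s12; s11-a>s12; s11-b>s11; s12-a>s6; s12-b>s12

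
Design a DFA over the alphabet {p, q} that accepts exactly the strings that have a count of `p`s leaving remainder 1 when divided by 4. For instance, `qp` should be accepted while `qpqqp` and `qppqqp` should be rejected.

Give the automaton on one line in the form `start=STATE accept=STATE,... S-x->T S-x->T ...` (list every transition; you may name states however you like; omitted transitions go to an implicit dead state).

Keep the running count of `p`s modulo 4: each `p` advances along the cycle S0 → S1 → S2 → S3 → S0 while other symbols loop. Accept at S1.
With 4 states:
        p   q  
>  S0   S1  S0 
 * S1   S2  S1 
   S2   S3  S2 
   S3   S0  S3 
(> = start, * = accepting)

start=S0 accept=S1 S0-p->S1 S0-q->S0 S1-p->S2 S1-q->S1 S2-p->S3 S2-q->S2 S3-p->S0 S3-q->S3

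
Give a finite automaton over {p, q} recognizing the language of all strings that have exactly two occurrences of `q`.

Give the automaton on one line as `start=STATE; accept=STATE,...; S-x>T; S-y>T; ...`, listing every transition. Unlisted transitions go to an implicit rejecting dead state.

start=A; accept=C; A-p>A; A-q>B; B-p>B; B-q>C; C-p>C; C-q>D; D-p>D; D-q>D

Count `q`s, saturating at 3: states A through C mean 0 through 2 `q`s seen; D means more than 2. Each `q` increments (capped at D); other symbols loop. Accept from {C}.
4 states suffice.
       p  q 
>  A   A  B 
   B   B  C 
 * C   C  D 
   D   D  D 
(> = start, * = accepting)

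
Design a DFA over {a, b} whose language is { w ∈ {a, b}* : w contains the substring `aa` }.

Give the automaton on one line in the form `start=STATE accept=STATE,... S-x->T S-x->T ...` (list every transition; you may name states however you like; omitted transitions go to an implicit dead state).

States q0..q1 record the length of the longest prefix of `aa` that matches the current input suffix. Reaching q2 means `aa` has been seen, and we stay there forever. Accept from q2.
A 3-state machine:
        a   b  
>  q0   q1  q0 
   q1   q2  q0 
 * q2   q2  q2 
(> = start, * = accepting)

start=q0 accept=q2 q0-a->q1 q0-b->q0 q1-a->q2 q1-b->q0 q2-a->q2 q2-b->q2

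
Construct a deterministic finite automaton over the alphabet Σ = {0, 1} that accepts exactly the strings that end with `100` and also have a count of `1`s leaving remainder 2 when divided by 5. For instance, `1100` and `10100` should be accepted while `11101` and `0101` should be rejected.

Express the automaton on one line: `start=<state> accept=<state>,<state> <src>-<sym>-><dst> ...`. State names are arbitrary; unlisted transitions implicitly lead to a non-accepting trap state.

start=q0 accept=q5 q0-0->q0 q0-1->q1 q1-0->q1 q1-1->q2 q2-0->q3 q2-1->q4 q3-0->q5 q3-1->q4 q4-0->q4 q4-1->q6 q5-0->q7 q5-1->q4 q6-0->q6 q6-1->q0 q7-0->q7 q7-1->q4

Build one automaton per condition and run them in lockstep. One (4 states) tracks how much of the suffix `100` has currently been matched; the other (5 states) tracks the count of `1`s modulo 5. Each combined state is a pair, one component from each; accept when both components accept. Minimizing collapses redundant product states.
An 8-state machine:
        0   1  
>  q0   q0  q1 
   q1   q1  q2 
   q2   q3  q4 
   q3   q5  q4 
   q4   q4  q6 
 * q5   q7  q4 
   q6   q6  q0 
   q7   q7  q4 
(> = start, * = accepting)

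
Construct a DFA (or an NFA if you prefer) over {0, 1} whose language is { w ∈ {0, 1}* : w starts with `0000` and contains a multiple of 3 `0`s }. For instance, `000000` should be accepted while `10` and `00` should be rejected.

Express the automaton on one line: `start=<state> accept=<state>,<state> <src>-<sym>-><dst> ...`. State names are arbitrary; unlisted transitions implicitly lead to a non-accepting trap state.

start=q0 accept=q9 q0-0->q1 q0-1->q2 q1-0->q3 q1-1->q4 q2-0->q4 q2-1->q2 q3-0->q5 q3-1->q6 q4-0->q6 q4-1->q4 q5-0->q7 q5-1->q2 q6-0->q2 q6-1->q6 q7-0->q8 q7-1->q7 q8-0->q9 q8-1->q8 q9-0->q7 q9-1->q9

Run two small machines in parallel and take their product. The first has 6 states tracking whether the input so far still matches the prefix `0000`; the second has 3 states tracking the count of `0`s modulo 3. A product state is a pair (one from each), accepting exactly when both do.
A 10-state machine:
        0   1  
>  q0   q1  q2 
   q1   q3  q4 
   q2   q4  q2 
   q3   q5  q6 
   q4   q6  q4 
   q5   q7  q2 
   q6   q2  q6 
   q7   q8  q7 
   q8   q9  q8 
 * q9   q7  q9 
(> = start, * = accepting)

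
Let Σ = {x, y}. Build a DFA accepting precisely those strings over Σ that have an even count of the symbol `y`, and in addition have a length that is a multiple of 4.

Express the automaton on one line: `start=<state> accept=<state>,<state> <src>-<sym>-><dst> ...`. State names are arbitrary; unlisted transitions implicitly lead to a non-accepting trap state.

Run two small machines in parallel and take their product. One (2 states) tracks the count of `y`s modulo 2; the other (4 states) tracks the input length modulo 4. Each combined state is a pair, one component from each; accept when both components accept.
With 8 states:
       x  y 
>* A   B  C 
   B   D  E 
   C   E  D 
   D   F  G 
   E   G  F 
   F   A  H 
   G   H  A 
   H   C  B 
(> = start, * = accepting)

start=A accept=A A-x->B A-y->C B-x->D B-y->E C-x->E C-y->D D-x->F D-y->G E-x->G E-y->F F-x->A F-y->H G-x->H G-y->A H-x->C H-y->B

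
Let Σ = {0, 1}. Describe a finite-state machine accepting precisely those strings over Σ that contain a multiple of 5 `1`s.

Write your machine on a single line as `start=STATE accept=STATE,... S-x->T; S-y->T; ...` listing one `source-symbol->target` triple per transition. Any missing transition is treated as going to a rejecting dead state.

start=S0; accept=S0; S0-0->S0; S0-1->S1; S1-0->S1; S1-1->S2; S2-0->S2; S2-1->S3; S3-0->S3; S3-1->S4; S4-0->S4; S4-1->S0

Keep the running count of `1`s modulo 5: each `1` advances along the cycle S0 → S1 → S2 → S3 → S4 → S0 while other symbols loop. Accept at S0.
5 states suffice.
        0   1  
>* S0   S0  S1 
   S1   S1  S2 
   S2   S2  S3 
   S3   S3  S4 
   S4   S4  S0 
(> = start, * = accepting)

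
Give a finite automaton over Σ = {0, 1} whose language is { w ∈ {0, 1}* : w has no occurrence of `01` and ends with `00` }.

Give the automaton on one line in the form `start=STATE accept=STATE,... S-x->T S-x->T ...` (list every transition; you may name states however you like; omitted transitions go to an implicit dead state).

start=q0 accept=q2 q0-0->q1 q0-1->q0 q1-0->q2 q1-1->q3 q2-0->q2 q2-1->q3 q3-0->q4 q3-1->q3 q4-0->q5 q4-1->q3 q5-0->q5 q5-1->q3

Run two small machines in parallel and take their product. One (3 states) tracks partial matches of the forbidden pattern `01`; the other (3 states) tracks how much of the suffix `00` has currently been matched. Each combined state is a pair, one component from each; accept when both components accept.
        0   1  
>  q0   q1  q0 
   q1   q2  q3 
 * q2   q2  q3 
   q3   q4  q3 
   q4   q5  q3 
   q5   q5  q3 
(> = start, * = accepting)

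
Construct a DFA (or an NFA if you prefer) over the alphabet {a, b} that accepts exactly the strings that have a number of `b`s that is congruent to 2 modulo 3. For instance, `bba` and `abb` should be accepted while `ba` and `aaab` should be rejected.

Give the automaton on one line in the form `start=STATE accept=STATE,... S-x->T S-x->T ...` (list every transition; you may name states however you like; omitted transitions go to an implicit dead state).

The only thing that matters is how many `b`s have appeared, reduced mod 3. Use one state per residue: s0 for 0, …, s2 for 2. Reading `b` moves to the next residue; anything else stays put. s2 is accepting.
        a   b  
>  s0   s0  s1 
   s1   s1  s2 
 * s2   s2  s0 
(> = start, * = accepting)

start=s0 accept=s2 s0-a->s0 s0-b->s1 s1-a->s1 s1-b->s2 s2-a->s2 s2-b->s0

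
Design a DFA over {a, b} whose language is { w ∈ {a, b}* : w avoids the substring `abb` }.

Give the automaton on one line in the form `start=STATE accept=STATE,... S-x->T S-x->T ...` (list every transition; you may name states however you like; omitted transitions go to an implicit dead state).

Track partial matches of the forbidden pattern `abb`. State S3 is a dead state reached once `abb` has occurred; every other state accepts. S0 means no part of `abb` is currently matched.
A 4-state machine:
        a   b  
>* S0   S1  S0 
 * S1   S1  S2 
 * S2   S1  S3 
   S3   S3  S3 
(> = start, * = accepting)

start=S0 accept=S0,S1,S2 S0-a->S1 S0-b->S0 S1-a->S1 S1-b->S2 S2-a->S1 S2-b->S3 S3-a->S3 S3-b->S3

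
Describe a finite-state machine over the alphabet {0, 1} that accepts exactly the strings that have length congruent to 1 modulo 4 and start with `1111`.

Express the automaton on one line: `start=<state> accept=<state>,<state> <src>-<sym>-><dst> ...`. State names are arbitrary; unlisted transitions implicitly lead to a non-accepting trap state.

Handle the two conditions separately and then intersect. One (4 states) tracks the input length modulo 4; the other (6 states) tracks whether the input so far still matches the prefix `1111`. Each combined state is a pair, one component from each; accept when both components accept.
With 12 states:
          0    1  
>  s0     s1   s2 
   s1     s3   s3 
   s2     s3   s4 
   s3     s5   s5 
   s4     s5   s6 
   s5     s7   s7 
   s6     s7   s8 
   s7     s1   s1 
   s8     s9   s9 
 * s9    s10  s10 
   s10   s11  s11 
   s11    s8   s8 
(> = start, * = accepting)

start=s0 accept=s9 s0-0->s1 s0-1->s2 s1-0->s3 s1-1->s3 s2-0->s3 s2-1->s4 s3-0->s5 s3-1->s5 s4-0->s5 s4-1->s6 s5-0->s7 s5-1->s7 s6-0->s7 s6-1->s8 s7-0->s1 s7-1->s1 s8-0->s9 s8-1->s9 s9-0->s10 s9-1->s10 s10-0->s11 s10-1->s11 s11-0->s8 s11-1->s8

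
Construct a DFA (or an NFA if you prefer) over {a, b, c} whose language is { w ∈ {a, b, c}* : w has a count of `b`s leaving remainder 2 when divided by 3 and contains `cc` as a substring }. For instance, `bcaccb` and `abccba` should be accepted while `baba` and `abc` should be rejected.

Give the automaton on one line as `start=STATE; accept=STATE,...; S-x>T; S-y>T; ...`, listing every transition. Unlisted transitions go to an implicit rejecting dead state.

start=q0; accept=q8; q0-a>q0; q0-b>q1; q0-c>q2; q1-a>q1; q1-b>q3; q1-c>q4; q2-a>q0; q2-b>q1; q2-c>q5; q3-a>q3; q3-b>q0; q3-c>q6; q4-a>q1; q4-b>q3; q4-c>q7; q5-a>q5; q5-b>q7; q5-c>q5; q6-a>q3; q6-b>q0; q6-c>q8; q7-a>q7; q7-b>q8; q7-c>q7; q8-a>q8; q8-b>q5; q8-c>q8

Build one automaton per condition and run them in lockstep. The first has 3 states tracking the count of `b`s modulo 3; the second has 3 states tracking whether and how much of `cc` has been seen. A product state is a pair (one from each), accepting exactly when both do.
9 states suffice.
        a   b   c  
>  q0   q0  q1  q2 
   q1   q1  q3  q4 
   q2   q0  q1  q5 
   q3   q3  q0  q6 
   q4   q1  q3  q7 
   q5   q5  q7  q5 
   q6   q3  q0  q8 
   q7   q7  q8  q7 
 * q8   q8  q5  q8 
(> = start, * = accepting)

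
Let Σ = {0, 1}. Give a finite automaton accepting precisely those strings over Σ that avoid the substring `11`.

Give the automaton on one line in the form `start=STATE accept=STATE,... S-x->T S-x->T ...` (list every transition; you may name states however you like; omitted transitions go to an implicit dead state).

start=s0 accept=s0,s1 s0-0->s0 s0-1->s1 s1-0->s0 s1-1->s2 s2-0->s2 s2-1->s2

Track partial matches of the forbidden pattern `11`. State s2 is a dead state reached once `11` has occurred; every other state accepts. s0 means no part of `11` is currently matched.
3 states suffice.
        0   1  
>* s0   s0  s1 
 * s1   s0  s2 
   s2   s2  s2 
(> = start, * = accepting)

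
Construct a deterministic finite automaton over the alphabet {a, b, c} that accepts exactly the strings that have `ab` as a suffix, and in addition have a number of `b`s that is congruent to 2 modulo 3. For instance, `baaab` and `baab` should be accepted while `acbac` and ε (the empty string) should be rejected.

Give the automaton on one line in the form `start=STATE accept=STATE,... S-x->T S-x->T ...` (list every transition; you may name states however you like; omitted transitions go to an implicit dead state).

Run two small machines in parallel and take their product. The first has 3 states tracking how much of the suffix `ab` has currently been matched; the second has 3 states tracking the count of `b`s modulo 3. A product state is a pair (one from each), accepting exactly when both do.
        a   b   c  
>  q0   q1  q2  q0 
   q1   q1  q3  q0 
   q2   q4  q5  q2 
   q3   q4  q5  q2 
   q4   q4  q6  q2 
   q5   q7  q0  q5 
 * q6   q7  q0  q5 
   q7   q7  q8  q5 
   q8   q1  q2  q0 
(> = start, * = accepting)

start=q0 accept=q6 q0-a->q1 q0-b->q2 q0-c->q0 q1-a->q1 q1-b->q3 q1-c->q0 q2-a->q4 q2-b->q5 q2-c->q2 q3-a->q4 q3-b->q5 q3-c->q2 q4-a->q4 q4-b->q6 q4-c->q2 q5-a->q7 q5-b->q0 q5-c->q5 q6-a->q7 q6-b->q0 q6-c->q5 q7-a->q7 q7-b->q8 q7-c->q5 q8-a->q1 q8-b->q2 q8-c->q0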